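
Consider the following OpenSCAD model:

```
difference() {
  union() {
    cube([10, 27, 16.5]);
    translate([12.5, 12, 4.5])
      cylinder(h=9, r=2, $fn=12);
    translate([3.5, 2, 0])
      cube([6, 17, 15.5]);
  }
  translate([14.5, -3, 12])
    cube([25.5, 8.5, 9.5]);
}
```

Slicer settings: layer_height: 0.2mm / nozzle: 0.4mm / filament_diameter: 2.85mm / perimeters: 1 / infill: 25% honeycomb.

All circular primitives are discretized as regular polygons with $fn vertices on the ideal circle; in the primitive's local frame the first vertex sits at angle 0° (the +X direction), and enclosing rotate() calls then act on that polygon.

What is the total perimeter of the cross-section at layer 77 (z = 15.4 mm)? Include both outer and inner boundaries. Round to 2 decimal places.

At z = 15.4 mm: the cube (footprint 10×27) is included at this height (perimeter 74.00 mm); the cylinder at (12.5, 12) is not intersected at this z (z outside [4.5, 13.5]); the cube at (3.5, 2) (footprint 6×17) is included at this height (perimeter 46.00 mm); Merging all regions: the 6×17 cube at (3.5, 2) lies entirely inside the 10×27 cube, so the union is just the 10×27 cube — boundary = 74.00 mm; the 25.5×8.5 cube at (14.5, -3) contributes its full rectangle (perimeter 68.00 mm); After the difference (first − rest): starting from that combined region, the 25.5×8.5 cube at (14.5, -3) misses the remaining region (no effect) — boundary = 74.00 mm. Overall, the cross-section is a single solid region. Total boundary length (outer) = 74.00 mm.

74.00 mm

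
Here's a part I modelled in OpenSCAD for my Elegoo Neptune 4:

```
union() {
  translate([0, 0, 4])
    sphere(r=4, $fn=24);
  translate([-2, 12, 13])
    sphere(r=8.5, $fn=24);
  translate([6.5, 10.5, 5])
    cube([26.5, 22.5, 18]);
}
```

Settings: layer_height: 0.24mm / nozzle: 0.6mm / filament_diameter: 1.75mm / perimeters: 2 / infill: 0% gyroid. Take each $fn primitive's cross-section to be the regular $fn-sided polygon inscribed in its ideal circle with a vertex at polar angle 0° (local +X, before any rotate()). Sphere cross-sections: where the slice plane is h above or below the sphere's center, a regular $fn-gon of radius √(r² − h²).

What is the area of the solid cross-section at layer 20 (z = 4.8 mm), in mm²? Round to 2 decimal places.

At z = 4.8 mm: the sphere: section is a regular 24-gon, circumradius = √(r²−h²) = √(4²−0.8²) = 3.919 (area = (24/2)·3.919²·sin(360°/24) = 47.71 mm²); the sphere at (-2, 12): section is a regular 24-gon, circumradius = √(r²−h²) = √(8.5²−8.2²) = 2.238 (area = (24/2)·2.238²·sin(360°/24) = 15.56 mm²); the cube at (6.5, 10.5) is not intersected at this z (z outside [5, 23]); Taking the union: the 2 present regions are separate (no shared area or edge), so areas and boundary lengths simply add and each stays a separate island — area = 63.27 mm². Overall, the cross-section has 2 separate islands. Net area = 63.27 mm².

63.27 mm²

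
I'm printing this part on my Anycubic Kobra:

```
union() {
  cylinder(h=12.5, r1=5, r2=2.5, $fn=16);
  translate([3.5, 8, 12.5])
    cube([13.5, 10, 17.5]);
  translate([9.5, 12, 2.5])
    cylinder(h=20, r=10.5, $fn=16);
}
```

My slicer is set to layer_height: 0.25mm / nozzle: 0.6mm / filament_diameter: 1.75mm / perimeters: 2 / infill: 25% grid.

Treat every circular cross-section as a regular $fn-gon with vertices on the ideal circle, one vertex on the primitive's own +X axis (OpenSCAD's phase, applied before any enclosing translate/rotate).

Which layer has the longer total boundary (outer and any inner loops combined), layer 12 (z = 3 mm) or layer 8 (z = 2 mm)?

Layer 12 (z = 3): the cone (r1=5→r2=2.5) has section circumradius 4.400 here — a regular 16-gon (perimeter = 2·16·4.400·sin(180°/16) = 27.47 mm); the cube at (3.5, 8) does not reach this height (z outside [12.5, 30]); the cylinder at (9.5, 12): section is a regular 16-gon, circumradius r=10.5 (perimeter = 2·16·10.500·sin(180°/16) = 65.55 mm); Combining (union): the 2 present regions are separate (no shared area or edge), so areas and boundary lengths simply add and each stays a separate island — boundary = 93.02 mm. So its perimeter = 93.02 mm. Layer 8 (z = 2): the cone: at t=0.160 of its height the radius interpolates to r₁+(r₂−r₁)t = 4.600, giving a regular 16-gon of that circumradius (perimeter = 2·16·4.600·sin(180°/16) = 28.72 mm); the cube at (3.5, 8) is not intersected at this z (z outside [12.5, 30]); the cylinder at (9.5, 12) is absent (z outside [2.5, 22.5]); Taking the union: only the cone is present, so the union is just that shape — boundary = 28.72 mm. So its perimeter = 28.72 mm. Layer 12 is larger (93.02 vs 28.72 mm).

layer 12 (z = 3 mm)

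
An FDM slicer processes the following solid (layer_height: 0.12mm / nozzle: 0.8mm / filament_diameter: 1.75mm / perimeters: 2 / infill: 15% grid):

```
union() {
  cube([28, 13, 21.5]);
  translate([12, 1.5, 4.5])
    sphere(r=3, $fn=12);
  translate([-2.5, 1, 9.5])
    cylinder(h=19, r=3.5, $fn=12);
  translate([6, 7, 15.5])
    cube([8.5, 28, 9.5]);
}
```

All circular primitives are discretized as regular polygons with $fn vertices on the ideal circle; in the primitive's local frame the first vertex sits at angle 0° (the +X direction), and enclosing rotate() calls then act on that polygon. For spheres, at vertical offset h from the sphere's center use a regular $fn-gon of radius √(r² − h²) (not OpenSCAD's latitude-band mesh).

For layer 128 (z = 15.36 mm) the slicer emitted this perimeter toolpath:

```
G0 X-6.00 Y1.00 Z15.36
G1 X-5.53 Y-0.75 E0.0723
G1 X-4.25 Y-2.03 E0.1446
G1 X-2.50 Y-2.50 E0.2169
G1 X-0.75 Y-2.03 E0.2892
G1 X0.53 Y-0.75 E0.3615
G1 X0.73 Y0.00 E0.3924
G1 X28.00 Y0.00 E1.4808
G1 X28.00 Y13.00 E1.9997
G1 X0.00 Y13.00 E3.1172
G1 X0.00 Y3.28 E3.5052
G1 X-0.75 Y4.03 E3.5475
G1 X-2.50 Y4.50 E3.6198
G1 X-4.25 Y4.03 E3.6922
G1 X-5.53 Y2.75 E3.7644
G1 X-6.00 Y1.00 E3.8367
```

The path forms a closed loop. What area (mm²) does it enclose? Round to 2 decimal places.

398.39 mm²

Apply the shoelace formula to the sequence of (X, Y) vertices; enclosed area = 398.39 mm².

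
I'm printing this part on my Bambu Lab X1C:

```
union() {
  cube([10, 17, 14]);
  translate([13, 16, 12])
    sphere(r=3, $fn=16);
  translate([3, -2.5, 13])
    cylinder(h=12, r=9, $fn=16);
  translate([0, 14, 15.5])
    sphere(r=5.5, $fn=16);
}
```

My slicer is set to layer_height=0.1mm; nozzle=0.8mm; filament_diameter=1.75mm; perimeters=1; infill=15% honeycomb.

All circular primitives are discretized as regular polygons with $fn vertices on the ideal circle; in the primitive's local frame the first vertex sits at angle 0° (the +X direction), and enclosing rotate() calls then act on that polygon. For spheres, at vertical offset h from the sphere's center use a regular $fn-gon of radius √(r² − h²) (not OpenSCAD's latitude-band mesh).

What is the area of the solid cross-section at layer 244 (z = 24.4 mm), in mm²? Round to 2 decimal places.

At z = 24.4 mm: the cube is not intersected at this z (z outside [0, 14]); the sphere at (13, 16) does not reach this height (|z−center|=12.400 > r=3); the r=9 cylinder at (3, -2.5) gives a regular 16-gon of circumradius 9 (constant along its height) (area = (16/2)·9.000²·sin(360°/16) = 247.98 mm²); the sphere at (0, 14) is absent (|z−center|=8.900 > r=5.5); Combining (union): only the r=9 cylinder at (3, -2.5) is present, so the union is just that shape — area = 247.98 mm². Overall, the cross-section is a single solid region. Net area = 247.98 mm².

247.98 mm²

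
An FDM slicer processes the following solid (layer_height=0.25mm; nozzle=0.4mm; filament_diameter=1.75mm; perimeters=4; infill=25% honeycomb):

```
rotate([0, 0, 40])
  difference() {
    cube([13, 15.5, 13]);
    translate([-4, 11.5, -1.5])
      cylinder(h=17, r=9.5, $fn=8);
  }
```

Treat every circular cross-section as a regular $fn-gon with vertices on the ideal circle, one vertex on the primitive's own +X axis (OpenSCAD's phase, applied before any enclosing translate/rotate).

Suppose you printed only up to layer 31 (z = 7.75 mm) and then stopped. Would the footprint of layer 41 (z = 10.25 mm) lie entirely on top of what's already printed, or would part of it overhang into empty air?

entirely on top

Compare the two slices. At z = 7.75: the cube (footprint 13×15.5) is included at this height (area 201.50 mm²); the cylinder at (-4, 11.5): section is a regular 8-gon, circumradius r=9.5 (area = (8/2)·9.500²·sin(360°/8) = 255.27 mm²); Taking the first minus the rest: starting from the 13×15.5 cube (201.50 mm²), the r=9.5 cylinder at (-4, 11.5) partially overlaps it — only the 47.82 mm² overlap (of its 255.27 mm²) is removed, clipping the outline — area = 153.68 mm²; (rotated 40° about Z; rotation is an isometry so areas/perimeters/island counts are preserved). At z = 10.25: the 13×15.5 cube contributes its full rectangle (area 201.50 mm²); the r=9.5 cylinder at (-4, 11.5) gives a regular 8-gon of circumradius 9.5 (constant along its height) (area = (8/2)·9.500²·sin(360°/8) = 255.27 mm²); After the difference (first − rest): starting from the 13×15.5 cube (201.50 mm²), the r=9.5 cylinder at (-4, 11.5) partially overlaps it — only the 47.82 mm² overlap (of its 255.27 mm²) is removed, clipping the outline — area = 153.68 mm²; (whole slice rotated 40° about Z — lengths, areas and connectivity unchanged). Checking containment: the cross-section at z = 10.25 is a subset of the cross-section at z = 7.75.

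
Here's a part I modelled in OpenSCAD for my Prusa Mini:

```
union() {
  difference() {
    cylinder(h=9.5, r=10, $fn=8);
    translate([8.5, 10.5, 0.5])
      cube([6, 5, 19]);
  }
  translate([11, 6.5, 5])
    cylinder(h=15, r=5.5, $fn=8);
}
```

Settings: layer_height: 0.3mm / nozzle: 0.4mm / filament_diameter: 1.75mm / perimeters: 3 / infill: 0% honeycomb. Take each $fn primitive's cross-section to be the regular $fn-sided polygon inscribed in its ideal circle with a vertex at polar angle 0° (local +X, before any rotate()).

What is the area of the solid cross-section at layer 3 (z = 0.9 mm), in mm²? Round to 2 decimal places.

282.84 mm²

At z = 0.9 mm: the cylinder: section is a regular 8-gon, circumradius r=10 (area = (8/2)·10.000²·sin(360°/8) = 282.84 mm²); the cube at (8.5, 10.5) (footprint 6×5) is included at this height (area 30.00 mm²); Taking the first minus the rest: starting from the r=10 cylinder (282.84 mm²), the 6×5 cube at (8.5, 10.5) misses the remaining region (no effect) — area = 282.84 mm²; the cylinder at (11, 6.5) is not intersected at this z (z outside [5, 20]); Combining (union): only that combined region is present, so the union is just that shape — area = 282.84 mm². Overall, the cross-section is a single solid region. Net area = 282.84 mm².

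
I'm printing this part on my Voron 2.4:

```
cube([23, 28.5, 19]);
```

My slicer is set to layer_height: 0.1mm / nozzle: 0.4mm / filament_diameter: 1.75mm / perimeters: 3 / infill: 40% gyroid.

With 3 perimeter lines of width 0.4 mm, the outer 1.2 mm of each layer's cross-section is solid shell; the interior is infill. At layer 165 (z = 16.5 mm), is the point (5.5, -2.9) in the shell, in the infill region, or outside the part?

At z = 16.5 mm: the 23×28.5 cube contributes its full rectangle. Overall, the cross-section is a single solid region. The nearest boundary edge runs (0.00, 0.00)→(23.00, 0.00); distance from the point to it = 2.90 mm. The point is not inside any of the regions above, so it lies outside the cross-section (2.90 mm from the nearest boundary).

outside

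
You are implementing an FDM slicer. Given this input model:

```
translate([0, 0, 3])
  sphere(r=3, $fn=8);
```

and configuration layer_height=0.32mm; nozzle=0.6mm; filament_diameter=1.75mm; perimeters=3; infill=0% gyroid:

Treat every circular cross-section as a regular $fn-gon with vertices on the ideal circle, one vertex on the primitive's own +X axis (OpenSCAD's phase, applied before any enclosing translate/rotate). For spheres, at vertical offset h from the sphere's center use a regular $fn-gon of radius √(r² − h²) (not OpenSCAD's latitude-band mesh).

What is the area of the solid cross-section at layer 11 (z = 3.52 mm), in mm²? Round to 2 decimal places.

24.69 mm²

At z = 3.52 mm: the r=3 sphere contributes a regular 8-gon of circumradius √(3²−0.52²) = 2.955 (area = (8/2)·2.955²·sin(360°/8) = 24.69 mm²). Overall, the cross-section is a single solid region. Net area = 24.69 mm².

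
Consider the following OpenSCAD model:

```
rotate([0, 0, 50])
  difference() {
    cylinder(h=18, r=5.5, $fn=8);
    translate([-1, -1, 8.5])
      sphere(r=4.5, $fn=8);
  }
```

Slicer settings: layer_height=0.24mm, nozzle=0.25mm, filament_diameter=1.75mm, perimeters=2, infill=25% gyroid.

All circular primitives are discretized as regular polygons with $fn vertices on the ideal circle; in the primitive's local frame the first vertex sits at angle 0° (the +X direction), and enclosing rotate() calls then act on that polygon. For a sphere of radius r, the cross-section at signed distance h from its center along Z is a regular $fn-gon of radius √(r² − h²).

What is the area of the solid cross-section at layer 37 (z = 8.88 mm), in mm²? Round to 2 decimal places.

At z = 8.88 mm: the r=5.5 cylinder gives a regular 8-gon of circumradius 5.5 (constant along its height) (area = (8/2)·5.500²·sin(360°/8) = 85.56 mm²); the r=4.5 sphere at (-1, -1) slices to a regular 8-gon of circumradius 4.484 (√(r²−h²) with h=0.38 from center) (area = (8/2)·4.484²·sin(360°/8) = 56.87 mm²); Taking the first minus the rest: starting from the r=5.5 cylinder (85.56 mm²), the r=4.5 sphere at (-1, -1) partially overlaps it — only the 54.26 mm² overlap (of its 56.87 mm²) is removed, clipping the outline — area = 31.30 mm²; (whole slice rotated 50° about Z — lengths, areas and connectivity unchanged). Overall, the cross-section is a single solid region. Net area = 31.30 mm².

31.30 mm²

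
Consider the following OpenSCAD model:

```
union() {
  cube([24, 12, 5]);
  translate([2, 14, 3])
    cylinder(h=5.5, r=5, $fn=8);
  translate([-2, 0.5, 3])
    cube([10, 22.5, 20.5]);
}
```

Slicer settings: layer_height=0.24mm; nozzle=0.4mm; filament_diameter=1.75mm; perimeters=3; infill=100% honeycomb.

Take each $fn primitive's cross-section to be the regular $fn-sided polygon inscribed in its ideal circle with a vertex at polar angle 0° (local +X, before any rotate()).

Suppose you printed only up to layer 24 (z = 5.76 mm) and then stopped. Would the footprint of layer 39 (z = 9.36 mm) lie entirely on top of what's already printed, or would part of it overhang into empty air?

entirely on top

Compare the two slices. At z = 5.76: the cube is absent (z outside [0, 5]); the cylinder at (2, 14): section is a regular 8-gon, circumradius r=5 (area = (8/2)·5.000²·sin(360°/8) = 70.71 mm²); the cube at (-2, 0.5) is present — its section is the full 10×22.5 rectangle (area 225.00 mm²); Taking the union: the regions partially overlap — summed areas 295.71 mm² minus the doubly-counted overlap 68.30 mm² gives 227.41 mm² — area = 227.41 mm². At z = 9.36: the cube is not intersected at this z (z outside [0, 5]); the cylinder at (2, 14) is absent (z outside [3, 8.5]); the cube at (-2, 0.5) is present — its section is the full 10×22.5 rectangle (area 225.00 mm²); Merging all regions: only the 10×22.5 cube at (-2, 0.5) is present, so the union is just that shape — area = 225.00 mm². Checking containment: the cross-section at z = 9.36 is a subset of the cross-section at z = 5.76.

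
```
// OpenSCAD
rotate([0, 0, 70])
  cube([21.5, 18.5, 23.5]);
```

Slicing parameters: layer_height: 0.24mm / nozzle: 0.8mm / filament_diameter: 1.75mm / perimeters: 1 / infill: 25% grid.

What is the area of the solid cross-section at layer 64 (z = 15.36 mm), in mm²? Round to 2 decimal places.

At z = 15.36 mm: the cube is present — its section is the full 21.5×18.5 rectangle (area 397.75 mm²); (whole slice rotated 70° about Z — lengths, areas and connectivity unchanged). Overall, the cross-section is a single solid region. Net area = 397.75 mm².

397.75 mm²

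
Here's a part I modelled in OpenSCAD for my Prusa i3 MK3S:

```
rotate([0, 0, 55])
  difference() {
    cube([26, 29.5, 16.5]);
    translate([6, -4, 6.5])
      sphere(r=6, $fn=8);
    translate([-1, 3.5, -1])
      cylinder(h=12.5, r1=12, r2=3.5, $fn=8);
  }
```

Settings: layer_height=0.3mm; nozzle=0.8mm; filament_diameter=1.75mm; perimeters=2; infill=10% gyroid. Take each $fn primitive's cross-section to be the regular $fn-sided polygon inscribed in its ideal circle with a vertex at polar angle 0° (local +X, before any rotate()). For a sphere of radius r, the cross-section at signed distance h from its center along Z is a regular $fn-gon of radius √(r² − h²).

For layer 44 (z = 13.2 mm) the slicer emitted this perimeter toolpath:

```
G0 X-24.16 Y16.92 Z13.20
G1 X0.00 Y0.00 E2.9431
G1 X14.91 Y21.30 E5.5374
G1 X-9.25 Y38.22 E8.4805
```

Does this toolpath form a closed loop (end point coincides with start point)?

no

Start point (G0): (-24.16, 16.92). End point (last G1): the path does not return to the start — open.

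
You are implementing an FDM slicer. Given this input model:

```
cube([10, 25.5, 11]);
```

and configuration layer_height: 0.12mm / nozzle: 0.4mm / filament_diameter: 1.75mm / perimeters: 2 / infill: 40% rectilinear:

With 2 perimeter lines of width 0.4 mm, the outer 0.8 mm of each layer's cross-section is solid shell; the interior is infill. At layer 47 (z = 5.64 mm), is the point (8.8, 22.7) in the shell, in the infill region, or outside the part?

At z = 5.64 mm: the 10×25.5 cube contributes its full rectangle. Overall, the cross-section is a single solid region. The nearest boundary edge runs (10.00, 0.00)→(10.00, 25.50); distance from the point to it = 1.20 mm. The point is inside the cross-section and 1.20 mm from the nearest boundary — more than the 0.8 mm shell width (2 × 0.4), so it's in the infill interior.

infill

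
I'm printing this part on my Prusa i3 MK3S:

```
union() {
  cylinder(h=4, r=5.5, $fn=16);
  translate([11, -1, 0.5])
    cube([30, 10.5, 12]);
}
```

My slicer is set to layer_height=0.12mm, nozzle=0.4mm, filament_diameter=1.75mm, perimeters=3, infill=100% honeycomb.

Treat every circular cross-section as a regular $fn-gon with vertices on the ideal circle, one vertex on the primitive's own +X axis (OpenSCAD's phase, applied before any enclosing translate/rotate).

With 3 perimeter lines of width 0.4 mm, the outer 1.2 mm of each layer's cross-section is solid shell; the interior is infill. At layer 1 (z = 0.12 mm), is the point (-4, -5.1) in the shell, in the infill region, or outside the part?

outside

At z = 0.12 mm: the r=5.5 cylinder gives a regular 16-gon of circumradius 5.5 (constant along its height); the cube at (11, -1) is absent (z outside [0.5, 12.5]); Merging all regions: only the r=5.5 cylinder is present, so the union is just that shape — 1 connected region. Overall, the cross-section is a single solid region. The nearest boundary edge runs (-3.89, -3.89)→(-2.10, -5.08); distance from the point to it = 1.07 mm. The point is not inside any of the regions above, so it lies outside the cross-section (1.07 mm from the nearest boundary).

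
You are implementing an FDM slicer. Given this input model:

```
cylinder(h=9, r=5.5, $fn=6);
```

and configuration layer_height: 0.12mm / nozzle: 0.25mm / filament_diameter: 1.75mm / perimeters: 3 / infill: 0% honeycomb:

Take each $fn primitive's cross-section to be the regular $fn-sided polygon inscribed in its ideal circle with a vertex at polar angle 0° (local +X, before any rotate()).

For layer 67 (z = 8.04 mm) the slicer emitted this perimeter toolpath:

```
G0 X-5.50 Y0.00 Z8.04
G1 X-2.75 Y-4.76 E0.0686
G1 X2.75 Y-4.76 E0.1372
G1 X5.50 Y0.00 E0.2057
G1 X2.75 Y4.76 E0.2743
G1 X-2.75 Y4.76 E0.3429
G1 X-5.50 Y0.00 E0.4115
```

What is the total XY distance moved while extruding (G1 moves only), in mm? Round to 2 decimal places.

Sum the Euclidean lengths of each G1 segment: total = 32.99 mm.

32.99 mm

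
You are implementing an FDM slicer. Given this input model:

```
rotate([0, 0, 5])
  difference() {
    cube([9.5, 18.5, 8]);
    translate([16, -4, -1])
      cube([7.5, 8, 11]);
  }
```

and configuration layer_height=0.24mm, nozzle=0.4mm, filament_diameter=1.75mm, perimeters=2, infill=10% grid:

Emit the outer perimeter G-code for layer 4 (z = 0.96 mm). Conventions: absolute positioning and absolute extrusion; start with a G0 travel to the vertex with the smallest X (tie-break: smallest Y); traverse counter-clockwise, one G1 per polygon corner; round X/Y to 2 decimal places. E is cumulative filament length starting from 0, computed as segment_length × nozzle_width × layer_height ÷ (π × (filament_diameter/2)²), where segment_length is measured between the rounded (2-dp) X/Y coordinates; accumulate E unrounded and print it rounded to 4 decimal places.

At z = 0.96 mm: the cube is present — its section is the full 9.5×18.5 rectangle; the cube at (16, -4) is present — its section is the full 7.5×8 rectangle; Subtracting the remaining from the first: starting from the 9.5×18.5 cube, the 7.5×8 cube at (16, -4) misses the remaining region (no effect) — 1 connected region; (rotated 5° about Z; rotation is an isometry so areas/perimeters/island counts are preserved). The outline is a single polygon with 4 vertices. Extrusion per mm of travel: 0.4 × 0.24 / (π × 0.875²) = 0.039912. Accumulating E over each segment gives final E = 2.2348.

G0 X-1.61 Y18.43 Z0.96
G1 X0.00 Y0.00 E0.7384
G1 X9.46 Y0.83 E1.1174
G1 X7.85 Y19.26 E1.8558
G1 X-1.61 Y18.43 E2.2348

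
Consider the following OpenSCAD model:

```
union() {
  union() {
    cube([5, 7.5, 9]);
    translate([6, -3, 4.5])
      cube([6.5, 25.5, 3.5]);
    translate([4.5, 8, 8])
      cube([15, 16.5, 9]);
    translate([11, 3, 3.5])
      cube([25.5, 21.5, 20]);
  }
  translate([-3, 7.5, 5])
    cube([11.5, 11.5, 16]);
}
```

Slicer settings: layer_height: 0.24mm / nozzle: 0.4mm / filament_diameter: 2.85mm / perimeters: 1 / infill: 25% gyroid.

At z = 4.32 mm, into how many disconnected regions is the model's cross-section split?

At z = 4.32 mm: the cube is present — its section is the full 5×7.5 rectangle; the cube at (6, -3) is absent (z outside [4.5, 8]); the cube at (4.5, 8) is absent (z outside [8, 17]); the cube at (11, 3) is present — its section is the full 25.5×21.5 rectangle; Combining (union): the 2 present regions are separate (no shared area or edge), so areas and boundary lengths simply add and each stays a separate island — 2 connected regions; the cube at (-3, 7.5) does not reach this height (z outside [5, 21]); Taking the union: only the result so far is present, so the union is just that shape — 2 connected regions. The result has 2 disconnected regions.

2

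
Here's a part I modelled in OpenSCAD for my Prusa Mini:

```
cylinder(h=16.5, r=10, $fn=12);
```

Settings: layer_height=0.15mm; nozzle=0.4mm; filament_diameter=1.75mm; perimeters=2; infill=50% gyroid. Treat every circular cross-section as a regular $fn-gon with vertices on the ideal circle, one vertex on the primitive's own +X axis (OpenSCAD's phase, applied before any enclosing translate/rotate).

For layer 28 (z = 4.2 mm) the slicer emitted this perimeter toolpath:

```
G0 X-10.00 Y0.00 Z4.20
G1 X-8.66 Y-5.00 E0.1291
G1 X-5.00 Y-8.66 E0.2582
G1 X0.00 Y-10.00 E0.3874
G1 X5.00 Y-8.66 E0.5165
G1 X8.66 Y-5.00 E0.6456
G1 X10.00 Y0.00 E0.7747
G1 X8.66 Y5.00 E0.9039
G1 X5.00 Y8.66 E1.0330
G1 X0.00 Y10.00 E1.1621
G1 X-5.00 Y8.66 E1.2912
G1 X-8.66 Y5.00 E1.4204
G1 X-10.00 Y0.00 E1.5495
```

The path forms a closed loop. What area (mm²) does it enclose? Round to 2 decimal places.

Apply the shoelace formula to the sequence of (X, Y) vertices; enclosed area = 299.99 mm².

299.99 mm²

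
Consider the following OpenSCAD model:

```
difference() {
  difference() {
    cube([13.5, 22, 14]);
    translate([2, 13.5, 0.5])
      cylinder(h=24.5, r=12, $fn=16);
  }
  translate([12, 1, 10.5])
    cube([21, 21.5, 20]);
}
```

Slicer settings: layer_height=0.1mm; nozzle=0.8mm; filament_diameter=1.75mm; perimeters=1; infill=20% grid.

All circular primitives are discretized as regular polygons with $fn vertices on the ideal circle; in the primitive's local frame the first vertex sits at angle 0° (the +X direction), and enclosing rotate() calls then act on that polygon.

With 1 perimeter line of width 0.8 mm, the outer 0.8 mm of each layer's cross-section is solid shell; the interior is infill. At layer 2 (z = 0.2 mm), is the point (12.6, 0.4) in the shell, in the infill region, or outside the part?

shell

At z = 0.2 mm: the 13.5×22 cube contributes its full rectangle; the cylinder at (2, 13.5) is not intersected at this z (z outside [0.5, 25]); Taking the first minus the rest: none of the subtracted shapes is present at this height, so the 13.5×22 cube is unchanged — 1 connected region; the cube at (12, 1) is absent (z outside [10.5, 30.5]); Taking the first minus the rest: none of the subtracted shapes is present at this height, so the result so far is unchanged — 1 connected region. Overall, the cross-section is a single solid region. The nearest boundary edge runs (0.00, 0.00)→(13.50, 0.00); distance from the point to it = 0.40 mm. The point is inside the cross-section, 0.40 mm from the nearest boundary — within the 0.8 mm shell band (1 × 0.8).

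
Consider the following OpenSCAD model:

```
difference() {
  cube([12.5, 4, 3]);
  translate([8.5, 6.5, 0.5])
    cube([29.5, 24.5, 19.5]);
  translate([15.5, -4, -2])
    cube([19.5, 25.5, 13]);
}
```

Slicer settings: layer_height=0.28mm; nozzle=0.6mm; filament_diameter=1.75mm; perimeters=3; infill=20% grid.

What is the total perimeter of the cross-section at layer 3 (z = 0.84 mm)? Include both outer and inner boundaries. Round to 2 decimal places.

33.00 mm

At z = 0.84 mm: the 12.5×4 cube contributes its full rectangle (perimeter 33.00 mm); the cube at (8.5, 6.5) (footprint 29.5×24.5) is included at this height (perimeter 108.00 mm); the cube at (15.5, -4) (footprint 19.5×25.5) is included at this height (perimeter 90.00 mm); After the difference (first − rest): starting from the 12.5×4 cube, the 29.5×24.5 cube at (8.5, 6.5) misses the remaining region (no effect); the 19.5×25.5 cube at (15.5, -4) misses the remaining region (no effect) — boundary = 33.00 mm. Overall, the cross-section is a single solid region. Total boundary length (outer) = 33.00 mm.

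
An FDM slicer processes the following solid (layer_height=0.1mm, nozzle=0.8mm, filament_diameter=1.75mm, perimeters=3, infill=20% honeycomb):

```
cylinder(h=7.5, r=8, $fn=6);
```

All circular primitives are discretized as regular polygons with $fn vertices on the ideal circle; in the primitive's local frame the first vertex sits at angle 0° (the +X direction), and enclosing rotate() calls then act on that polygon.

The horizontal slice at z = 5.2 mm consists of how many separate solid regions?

1

At z = 5.2 mm: the cylinder: section is a regular 6-gon, circumradius r=8. The result has 1 disconnected region.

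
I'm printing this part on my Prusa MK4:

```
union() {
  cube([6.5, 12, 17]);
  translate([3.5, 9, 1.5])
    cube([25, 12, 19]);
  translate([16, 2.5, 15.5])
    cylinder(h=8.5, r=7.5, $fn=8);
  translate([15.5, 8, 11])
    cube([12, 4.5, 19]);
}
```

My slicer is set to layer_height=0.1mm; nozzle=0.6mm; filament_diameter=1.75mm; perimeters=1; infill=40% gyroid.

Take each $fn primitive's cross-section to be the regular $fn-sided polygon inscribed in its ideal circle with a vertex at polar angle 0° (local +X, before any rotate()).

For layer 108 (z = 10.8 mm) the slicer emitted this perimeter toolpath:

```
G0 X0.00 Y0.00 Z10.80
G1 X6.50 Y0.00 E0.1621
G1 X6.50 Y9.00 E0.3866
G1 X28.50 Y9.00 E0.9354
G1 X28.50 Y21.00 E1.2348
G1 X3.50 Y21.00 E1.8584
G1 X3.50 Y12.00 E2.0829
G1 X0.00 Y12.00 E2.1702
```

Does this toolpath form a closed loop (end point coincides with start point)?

Start point (G0): (0.00, 0.00). End point (last G1): the path does not return to the start — open.

no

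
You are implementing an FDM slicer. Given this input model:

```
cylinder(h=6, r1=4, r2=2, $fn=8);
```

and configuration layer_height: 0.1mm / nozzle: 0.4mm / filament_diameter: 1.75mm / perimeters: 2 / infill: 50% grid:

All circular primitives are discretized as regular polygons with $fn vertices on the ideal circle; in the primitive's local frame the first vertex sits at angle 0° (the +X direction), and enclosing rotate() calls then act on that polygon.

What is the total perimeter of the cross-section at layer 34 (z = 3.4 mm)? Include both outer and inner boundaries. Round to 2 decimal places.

17.55 mm

At z = 3.4 mm: the cone (r1=4→r2=2) has section circumradius 2.867 here — a regular 8-gon (perimeter = 2·8·2.867·sin(180°/8) = 17.55 mm). Overall, the cross-section is a single solid region. Total boundary length (outer) = 17.55 mm.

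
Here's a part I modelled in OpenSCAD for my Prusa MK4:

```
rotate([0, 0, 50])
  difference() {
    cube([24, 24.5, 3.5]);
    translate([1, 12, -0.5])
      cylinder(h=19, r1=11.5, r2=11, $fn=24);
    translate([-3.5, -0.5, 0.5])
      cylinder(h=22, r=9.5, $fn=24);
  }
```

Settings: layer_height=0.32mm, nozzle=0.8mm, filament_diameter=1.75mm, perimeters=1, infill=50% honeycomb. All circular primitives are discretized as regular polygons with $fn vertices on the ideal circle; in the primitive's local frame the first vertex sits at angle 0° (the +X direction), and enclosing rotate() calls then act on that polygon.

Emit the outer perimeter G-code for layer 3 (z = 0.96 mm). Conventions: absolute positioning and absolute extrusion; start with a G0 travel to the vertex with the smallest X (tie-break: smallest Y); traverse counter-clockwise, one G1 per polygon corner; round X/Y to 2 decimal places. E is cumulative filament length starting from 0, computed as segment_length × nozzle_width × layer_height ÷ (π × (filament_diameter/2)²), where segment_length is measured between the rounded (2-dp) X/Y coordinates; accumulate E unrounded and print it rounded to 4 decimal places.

G0 X-18.77 Y15.75 Z0.96
G1 X-17.87 Y15.00 E0.1247
G1 X-17.33 Y15.85 E0.2319
G1 X-15.12 Y17.87 E0.5505
G1 X-12.47 Y19.25 E0.8685
G1 X-9.55 Y19.90 E1.1869
G1 X-6.56 Y19.77 E1.5055
G1 X-3.71 Y18.87 E1.8236
G1 X-1.18 Y17.26 E2.1427
G1 X0.84 Y15.05 E2.4614
G1 X2.22 Y12.40 E2.7794
G1 X2.87 Y9.48 E3.0978
G1 X2.74 Y6.49 E3.4163
G1 X2.41 Y5.44 E3.5335
G1 X3.81 Y4.55 E3.7100
G1 X15.43 Y18.39 E5.6334
G1 X-3.34 Y34.13 E8.2406
G1 X-18.77 Y15.75 E10.7948

At z = 0.96 mm: the cube is present — its section is the full 24×24.5 rectangle; the cone at (1, 12) (r1=11.5→r2=11) has section circumradius 11.462 here — a regular 24-gon; the cylinder at (-3.5, -0.5): section is a regular 24-gon, circumradius r=9.5; After the difference (first − rest): starting from the 24×24.5 cube, the cone at (1, 12) partially overlaps it — only the 226.79 mm² overlap (of its 408.01 mm²) is removed, clipping the outline; the r=9.5 cylinder at (-3.5, -0.5) partially overlaps it — only the 5.22 mm² overlap (of its 280.30 mm²) is removed, clipping the outline — 1 connected region; (whole slice rotated 50° about Z — lengths, areas and connectivity unchanged). The outline is a single polygon with 17 vertices. Extrusion per mm of travel: 0.8 × 0.32 / (π × 0.875²) = 0.106432. Accumulating E over each segment gives final E = 10.7948.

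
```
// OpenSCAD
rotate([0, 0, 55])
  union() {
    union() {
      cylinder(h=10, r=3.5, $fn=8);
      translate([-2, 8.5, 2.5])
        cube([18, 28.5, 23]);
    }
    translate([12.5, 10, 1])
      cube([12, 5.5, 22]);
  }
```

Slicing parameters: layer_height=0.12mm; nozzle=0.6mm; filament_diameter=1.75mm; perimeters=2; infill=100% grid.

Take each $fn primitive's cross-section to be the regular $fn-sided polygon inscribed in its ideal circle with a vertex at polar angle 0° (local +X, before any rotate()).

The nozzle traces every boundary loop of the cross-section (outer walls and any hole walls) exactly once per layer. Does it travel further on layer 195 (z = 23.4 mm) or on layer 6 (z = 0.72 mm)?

layer 195 (z = 23.4 mm)

Layer 195 (z = 23.4): the cylinder is not intersected at this z (z outside [0, 10]); the cube at (-2, 8.5) (footprint 18×28.5) is included at this height (perimeter 93.00 mm); Combining (union): only the 18×28.5 cube at (-2, 8.5) is present, so the union is just that shape — boundary = 93.00 mm; the cube at (12.5, 10) is not intersected at this z (z outside [1, 23]); Combining (union): only that combined region is present, so the union is just that shape — boundary = 93.00 mm; (whole slice rotated 55° about Z — lengths, areas and connectivity unchanged). So its perimeter = 93.00 mm. Layer 6 (z = 0.72): the r=3.5 cylinder gives a regular 8-gon of circumradius 3.5 (constant along its height) (perimeter = 2·8·3.500·sin(180°/8) = 21.43 mm); the cube at (-2, 8.5) is absent (z outside [2.5, 25.5]); Combining (union): only the r=3.5 cylinder is present, so the union is just that shape — boundary = 21.43 mm; the cube at (12.5, 10) is absent (z outside [1, 23]); Merging all regions: only the result so far is present, so the union is just that shape — boundary = 21.43 mm; (whole slice rotated 55° about Z — lengths, areas and connectivity unchanged). So its perimeter = 21.43 mm. Layer 195 is larger (93.00 vs 21.43 mm).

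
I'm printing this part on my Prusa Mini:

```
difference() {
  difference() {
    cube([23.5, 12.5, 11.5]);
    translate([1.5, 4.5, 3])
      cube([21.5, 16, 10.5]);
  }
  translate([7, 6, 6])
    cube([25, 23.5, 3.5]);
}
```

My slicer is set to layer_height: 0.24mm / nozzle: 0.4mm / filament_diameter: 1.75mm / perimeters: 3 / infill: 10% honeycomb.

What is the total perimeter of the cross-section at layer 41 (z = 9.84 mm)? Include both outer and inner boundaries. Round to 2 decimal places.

88.00 mm

At z = 9.84 mm: the 23.5×12.5 cube contributes its full rectangle (perimeter 72.00 mm); the 21.5×16 cube at (1.5, 4.5) contributes its full rectangle (perimeter 75.00 mm); Subtracting the remaining from the first: starting from the 23.5×12.5 cube, the 21.5×16 cube at (1.5, 4.5) partially overlaps it — only the 172.00 mm² overlap (of its 344.00 mm²) is removed, clipping the outline — boundary = 88.00 mm; the cube at (7, 6) does not reach this height (z outside [6, 9.5]); After the difference (first − rest): none of the subtracted shapes is present at this height, so that combined region is unchanged — boundary = 88.00 mm. Overall, the cross-section is a single solid region. Total boundary length (outer) = 88.00 mm.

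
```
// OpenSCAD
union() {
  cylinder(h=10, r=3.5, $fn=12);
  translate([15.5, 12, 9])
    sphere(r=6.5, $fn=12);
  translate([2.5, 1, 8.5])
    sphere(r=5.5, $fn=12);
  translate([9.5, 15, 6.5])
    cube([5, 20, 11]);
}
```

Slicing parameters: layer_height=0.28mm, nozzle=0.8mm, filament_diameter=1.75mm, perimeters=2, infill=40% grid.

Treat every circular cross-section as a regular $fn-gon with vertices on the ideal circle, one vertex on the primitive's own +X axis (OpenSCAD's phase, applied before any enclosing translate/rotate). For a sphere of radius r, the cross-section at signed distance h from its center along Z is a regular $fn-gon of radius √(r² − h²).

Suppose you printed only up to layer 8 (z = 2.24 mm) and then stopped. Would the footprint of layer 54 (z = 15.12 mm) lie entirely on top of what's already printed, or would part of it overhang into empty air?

Compare the two slices. At z = 2.24: the r=3.5 cylinder gives a regular 12-gon of circumradius 3.5 (constant along its height) (area = (12/2)·3.500²·sin(360°/12) = 36.75 mm²); the sphere at (15.5, 12) is absent (|z−center|=6.760 > r=6.5); the sphere at (2.5, 1) is absent (|z−center|=6.260 > r=5.5); the cube at (9.5, 15) is not intersected at this z (z outside [6.5, 17.5]); Merging all regions: only the r=3.5 cylinder is present, so the union is just that shape — area = 36.75 mm². At z = 15.12: the cylinder is not intersected at this z (z outside [0, 10]); the r=6.5 sphere at (15.5, 12) slices to a regular 12-gon of circumradius 2.190 (√(r²−h²) with h=6.12 from center) (area = (12/2)·2.190²·sin(360°/12) = 14.39 mm²); the sphere at (2.5, 1) does not reach this height (|z−center|=6.620 > r=5.5); the 5×20 cube at (9.5, 15) contributes its full rectangle (area 100.00 mm²); Taking the union: the 2 present regions are separate (no shared area or edge), so areas and boundary lengths simply add and each stays a separate island — area = 114.39 mm². Checking containment: at z = 15.12 the cross-section extends beyond the z = 2.24 cross-section by about 114.39 mm².

part overhangs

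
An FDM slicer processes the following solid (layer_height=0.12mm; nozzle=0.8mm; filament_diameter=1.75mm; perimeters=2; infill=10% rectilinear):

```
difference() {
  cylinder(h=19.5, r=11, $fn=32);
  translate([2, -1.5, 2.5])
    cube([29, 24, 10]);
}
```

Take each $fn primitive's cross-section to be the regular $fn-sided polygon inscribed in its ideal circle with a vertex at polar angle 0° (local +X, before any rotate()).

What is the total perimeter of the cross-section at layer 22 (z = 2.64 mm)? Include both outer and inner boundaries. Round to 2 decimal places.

At z = 2.64 mm: the r=11 cylinder contributes a regular 32-gon of circumradius 11 (perimeter = 2·32·11.000·sin(180°/32) = 69.00 mm); the cube at (2, -1.5) is present — its section is the full 29×24 rectangle (perimeter 106.00 mm); Taking the first minus the rest: starting from the r=11 cylinder, the 29×24 cube at (2, -1.5) partially overlaps it — only the 86.01 mm² overlap (of its 696.00 mm²) is removed, clipping the outline — boundary = 73.41 mm. Overall, the cross-section is a single solid region. Total boundary length (outer) = 73.41 mm.

73.41 mm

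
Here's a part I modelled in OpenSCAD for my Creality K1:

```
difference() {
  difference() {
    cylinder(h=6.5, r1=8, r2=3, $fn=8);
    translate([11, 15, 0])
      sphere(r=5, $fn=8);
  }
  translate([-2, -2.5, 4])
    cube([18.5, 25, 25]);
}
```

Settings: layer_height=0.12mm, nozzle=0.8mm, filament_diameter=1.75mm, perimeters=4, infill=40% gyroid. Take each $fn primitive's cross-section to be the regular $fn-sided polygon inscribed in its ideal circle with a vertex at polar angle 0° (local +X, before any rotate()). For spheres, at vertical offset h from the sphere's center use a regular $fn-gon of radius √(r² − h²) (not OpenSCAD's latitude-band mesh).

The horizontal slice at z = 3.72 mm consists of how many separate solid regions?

1

At z = 3.72 mm: the cone contributes a regular 8-gon of circumradius 5.138 (interpolated between r1=8 and r2=3 at t=0.572); the r=5 sphere at (11, 15) contributes a regular 8-gon of circumradius √(5²−3.72²) = 3.341; Subtracting the remaining from the first: starting from the cone, the r=5 sphere at (11, 15) misses the remaining region (no effect) — 1 connected region; the cube at (-2, -2.5) is not intersected at this z (z outside [4, 29]); Taking the first minus the rest: none of the subtracted shapes is present at this height, so that combined region is unchanged — 1 connected region. The result has 1 disconnected region.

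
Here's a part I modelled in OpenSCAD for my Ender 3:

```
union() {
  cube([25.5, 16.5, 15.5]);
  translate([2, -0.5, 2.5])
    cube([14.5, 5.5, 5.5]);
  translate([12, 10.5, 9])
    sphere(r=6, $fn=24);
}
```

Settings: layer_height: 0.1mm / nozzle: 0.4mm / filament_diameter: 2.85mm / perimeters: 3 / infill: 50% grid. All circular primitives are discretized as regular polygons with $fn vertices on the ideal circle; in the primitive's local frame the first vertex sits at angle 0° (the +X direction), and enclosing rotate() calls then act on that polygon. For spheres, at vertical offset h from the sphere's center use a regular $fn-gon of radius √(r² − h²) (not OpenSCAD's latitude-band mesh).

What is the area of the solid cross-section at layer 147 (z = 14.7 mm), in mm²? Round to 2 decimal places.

420.75 mm²

At z = 14.7 mm: the cube (footprint 25.5×16.5) is included at this height (area 420.75 mm²); the cube at (2, -0.5) is not intersected at this z (z outside [2.5, 8]); the r=6 sphere at (12, 10.5) slices to a regular 24-gon of circumradius 1.873 (√(r²−h²) with h=5.7 from center) (area = (24/2)·1.873²·sin(360°/24) = 10.90 mm²); Merging all regions: the r=6 sphere at (12, 10.5) lies entirely inside the 25.5×16.5 cube, so the union is just the 25.5×16.5 cube — area = 420.75 mm². Overall, the cross-section is a single solid region. Net area = 420.75 mm².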